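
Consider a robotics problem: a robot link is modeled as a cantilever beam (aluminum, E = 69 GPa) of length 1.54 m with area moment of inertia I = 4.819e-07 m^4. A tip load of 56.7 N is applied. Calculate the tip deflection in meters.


delta = F*L^3/(3*E*I) = 56.7*1.54^3/(3*6.900e+10*4.819e-07)
      = 207.0833688/99753.3 = 0.0021

0.0021 m


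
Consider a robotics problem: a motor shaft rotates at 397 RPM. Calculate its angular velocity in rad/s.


omega = 397 * 2*pi/60 = 41.5737

41.5737 rad/s


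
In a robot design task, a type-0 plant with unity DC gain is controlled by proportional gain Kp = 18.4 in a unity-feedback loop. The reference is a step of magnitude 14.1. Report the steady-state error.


e_ss = R/(1 + Kp) = 14.1/(1 + 18.4) = 14.1/19.4000 = 0.7268

0.7268


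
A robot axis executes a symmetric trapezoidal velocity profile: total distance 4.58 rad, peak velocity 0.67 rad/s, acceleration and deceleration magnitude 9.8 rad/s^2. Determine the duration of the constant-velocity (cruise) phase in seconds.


t_acc = v/a = 0.068367 s, d_acc = v^2/(2a) = 0.022903 rad each
d_cruise = 4.58 - 2*0.022903 = 4.534194 rad
t_cruise = d_cruise/v = 4.534194/0.67 = 6.7675

6.7675 s


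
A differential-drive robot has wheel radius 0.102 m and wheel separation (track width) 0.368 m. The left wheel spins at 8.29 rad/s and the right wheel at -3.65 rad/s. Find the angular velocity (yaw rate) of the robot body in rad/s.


omega = r*(wR - wL)/L = 0.102*(-3.65 - (8.29))/0.368 = -3.3095

-3.3095 rad/s


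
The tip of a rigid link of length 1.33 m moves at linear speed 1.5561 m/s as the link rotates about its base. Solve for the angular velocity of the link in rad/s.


omega = v / L = 1.5561 / 1.33 = 1.1700

1.1700 rad/s


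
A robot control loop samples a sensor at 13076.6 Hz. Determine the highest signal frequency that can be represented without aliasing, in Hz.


f_max = f_s/2 = 13076.6/2 = 6538.3000

6538.3000 Hz


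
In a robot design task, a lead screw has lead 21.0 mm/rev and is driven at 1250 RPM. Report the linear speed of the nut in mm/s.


v = lead * (RPM/60) = 21.0*1250/60 = 437.5000

437.5000 mm/s


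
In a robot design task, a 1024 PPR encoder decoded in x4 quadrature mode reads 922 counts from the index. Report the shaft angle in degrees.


angle = counts * 360 / (PPR*4) = 922 * 360 / 4096 = 81.0352

81.0352 degrees


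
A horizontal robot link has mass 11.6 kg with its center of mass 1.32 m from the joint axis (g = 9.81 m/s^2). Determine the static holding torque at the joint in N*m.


tau = m*g*L = 11.6 * 9.81 * 1.32 = 150.2107

150.2107 N*m


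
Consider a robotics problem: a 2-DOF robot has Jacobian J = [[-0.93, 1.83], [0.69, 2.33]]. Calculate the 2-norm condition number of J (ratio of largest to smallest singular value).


JJ^T eigenvalues: trace(JJ^T) = 10.1188, det(JJ^T) = det(J)^2 = 11.76215616
s_max^2 = (10.1188 + sqrt(55.34148880))/2 = 8.77899302
s_min^2 = (10.1188 - sqrt(55.34148880))/2 = 1.33980698
kappa = s_max/s_min = sqrt(8.77899302/1.33980698) = 2.5598

2.5598


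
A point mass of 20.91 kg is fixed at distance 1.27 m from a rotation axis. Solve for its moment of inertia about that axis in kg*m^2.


I = m*r^2 = 20.91*1.27^2 = 33.7257

33.7257 kg*m^2


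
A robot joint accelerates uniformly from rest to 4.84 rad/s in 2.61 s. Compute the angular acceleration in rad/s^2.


alpha = delta_omega / t = 4.84 / 2.61 = 1.8544

1.8544 rad/s^2


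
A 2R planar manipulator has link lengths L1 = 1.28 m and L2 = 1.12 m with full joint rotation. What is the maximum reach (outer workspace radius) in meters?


r_max = L1 + L2 = 1.28 + 1.12 = 2.4000

2.4000 m


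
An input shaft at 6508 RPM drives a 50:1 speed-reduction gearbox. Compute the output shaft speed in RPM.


omega_out = omega_in / N = 6508 / 50 = 130.1600

130.1600 RPM


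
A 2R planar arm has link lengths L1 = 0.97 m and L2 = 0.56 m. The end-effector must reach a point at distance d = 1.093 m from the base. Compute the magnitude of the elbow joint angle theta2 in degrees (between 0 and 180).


cos(th2) = (d^2 - L1^2 - L2^2)/(2*L1*L2) = (1.093^2 - 0.97^2 - 0.56^2)/(2*0.97*0.56) = -0.05509113
th2 = acos(-0.05509113) = 93.1581 deg

93.1581 degrees


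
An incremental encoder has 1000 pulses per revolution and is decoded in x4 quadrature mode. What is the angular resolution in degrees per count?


resolution = 360 / (PPR * 4) = 360 / 4000 = 0.0900

0.0900 degrees


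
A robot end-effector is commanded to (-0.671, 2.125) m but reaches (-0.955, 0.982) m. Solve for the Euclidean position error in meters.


dx = -0.955 - (-0.671) = -0.2840, dy = 0.982 - (2.125) = -1.1430
err = sqrt(0.080656 + 1.306449) = 1.1778

1.1778 m


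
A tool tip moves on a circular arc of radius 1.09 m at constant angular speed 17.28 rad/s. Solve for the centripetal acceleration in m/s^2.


a_c = omega^2 * r = 17.28^2 * 1.09 = 325.4723

325.4723 m/s^2


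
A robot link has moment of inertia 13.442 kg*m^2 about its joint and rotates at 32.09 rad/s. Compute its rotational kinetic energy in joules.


KE = (1/2)*I*omega^2 = 0.5*13.442*32.09^2 = 6921.0714

6921.0714 J


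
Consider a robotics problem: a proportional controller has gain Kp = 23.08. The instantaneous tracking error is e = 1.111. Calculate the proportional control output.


u_P = Kp * e = 23.08 * 1.111 = 25.6419

25.6419


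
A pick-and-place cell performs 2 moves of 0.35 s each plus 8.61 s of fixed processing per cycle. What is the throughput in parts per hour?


T_cycle = 2*0.35 + 8.61 = 9.3100 s
rate = 3600/T = 386.6810

386.6810 parts/hour


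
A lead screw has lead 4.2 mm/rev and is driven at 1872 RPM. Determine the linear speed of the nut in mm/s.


v = lead * (RPM/60) = 4.2*1872/60 = 131.0400

131.0400 mm/s


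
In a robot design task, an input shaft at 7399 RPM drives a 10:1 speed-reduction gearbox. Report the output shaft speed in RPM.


omega_out = omega_in / N = 7399 / 10 = 739.9000

739.9000 RPM


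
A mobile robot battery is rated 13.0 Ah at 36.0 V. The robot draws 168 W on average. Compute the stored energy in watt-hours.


E = capacity * V = 13.0*36.0 = 468.0000

468.0000 Wh


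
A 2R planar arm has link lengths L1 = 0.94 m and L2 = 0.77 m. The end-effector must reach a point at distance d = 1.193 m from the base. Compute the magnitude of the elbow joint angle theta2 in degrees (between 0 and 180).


cos(th2) = (d^2 - L1^2 - L2^2)/(2*L1*L2) = (1.193^2 - 0.94^2 - 0.77^2)/(2*0.94*0.77) = -0.03678571
th2 = acos(-0.03678571) = 92.1081 deg

92.1081 degrees


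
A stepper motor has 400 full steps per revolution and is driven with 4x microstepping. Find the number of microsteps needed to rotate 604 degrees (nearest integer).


step_size = 360/(400*4) = 360/1600 = 0.225000 deg
n = 604/(360/1600) = 604*1600/360 = 2684.4444 -> 2684

2684 steps


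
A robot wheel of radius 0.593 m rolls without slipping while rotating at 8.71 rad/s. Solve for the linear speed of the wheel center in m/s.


v = omega * r = 8.71 * 0.593 = 5.1650

5.1650 m/s


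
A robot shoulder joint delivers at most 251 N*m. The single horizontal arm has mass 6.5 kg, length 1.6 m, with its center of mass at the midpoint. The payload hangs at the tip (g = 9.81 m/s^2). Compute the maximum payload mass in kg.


tau_arm = m_arm*g*(L/2) = 6.5*9.81*1.6/2 = 51.0120 N*m
tau_payload = tau_max - tau_arm = 251 - 51.0120 = 199.9880
m_payload = tau_payload / (g*L) = 199.9880 / (9.81*1.6) = 12.7413

12.7413 kg


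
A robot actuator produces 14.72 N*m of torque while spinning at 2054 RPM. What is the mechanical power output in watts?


omega = 2054 * 2*pi/60 = 215.094377 rad/s
P = tau * omega = 14.72 * 215.094377 = 3166.1892

3166.1892 W


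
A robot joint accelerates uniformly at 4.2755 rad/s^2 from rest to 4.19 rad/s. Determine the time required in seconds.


t = delta_omega / alpha = 4.19 / 4.2755 = 0.9800

0.9800 s


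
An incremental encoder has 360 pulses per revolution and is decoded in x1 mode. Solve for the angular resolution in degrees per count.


resolution = 360 / (PPR * 1) = 360 / 360 = 1.0000

1.0000 degrees


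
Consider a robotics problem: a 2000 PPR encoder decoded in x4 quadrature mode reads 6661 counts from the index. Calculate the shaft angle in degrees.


angle = counts * 360 / (PPR*4) = 6661 * 360 / 8000 = 299.7450

299.7450 degrees


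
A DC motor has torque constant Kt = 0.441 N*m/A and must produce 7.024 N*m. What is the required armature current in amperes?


I = tau / Kt = 7.024/0.441 = 15.9274

15.9274 A


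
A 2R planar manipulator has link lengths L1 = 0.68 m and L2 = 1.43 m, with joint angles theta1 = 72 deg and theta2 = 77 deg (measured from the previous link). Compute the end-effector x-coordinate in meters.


x = L1*cos(th1) + L2*cos(th1+th2) = 0.68*cos(72 deg) + 1.43*cos(149 deg) = -1.0156

-1.0156 m


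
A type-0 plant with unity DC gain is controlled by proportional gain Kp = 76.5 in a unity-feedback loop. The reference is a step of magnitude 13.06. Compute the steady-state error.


e_ss = R/(1 + Kp) = 13.06/(1 + 76.5) = 13.06/77.5000 = 0.1685

0.1685


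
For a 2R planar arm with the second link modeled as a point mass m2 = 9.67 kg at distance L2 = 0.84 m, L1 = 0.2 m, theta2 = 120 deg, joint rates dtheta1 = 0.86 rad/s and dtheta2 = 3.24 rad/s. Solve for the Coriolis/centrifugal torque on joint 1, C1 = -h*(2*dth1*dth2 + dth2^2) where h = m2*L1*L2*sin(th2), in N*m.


h = m2*L1*L2*sin(th2) = 9.67*0.2*0.84*sin(120 deg) = 1.406910
C1 = -h*(2*0.86*3.24 + 3.24^2) = -1.406910*16.0704 = -22.6096

-22.6096 N*m


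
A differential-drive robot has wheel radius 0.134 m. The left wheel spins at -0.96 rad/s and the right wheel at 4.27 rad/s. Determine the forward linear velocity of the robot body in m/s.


v = r*(wR + wL)/2 = 0.134*(4.27 + -0.96)/2 = 0.2218

0.2218 m/s


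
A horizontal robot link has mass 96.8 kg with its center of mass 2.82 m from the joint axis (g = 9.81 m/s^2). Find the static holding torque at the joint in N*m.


tau = m*g*L = 96.8 * 9.81 * 2.82 = 2677.8946

2677.8946 N*m


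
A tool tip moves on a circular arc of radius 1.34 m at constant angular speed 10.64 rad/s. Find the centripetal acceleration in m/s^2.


a_c = omega^2 * r = 10.64^2 * 1.34 = 151.7009

151.7009 m/s^2


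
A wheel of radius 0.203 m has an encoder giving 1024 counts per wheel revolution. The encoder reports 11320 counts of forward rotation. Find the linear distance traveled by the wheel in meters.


revs = 11320/1024 = 11.054688
d = revs * 2*pi*r = 11.054688 * 2*pi*0.203 = 14.1001

14.1001 m


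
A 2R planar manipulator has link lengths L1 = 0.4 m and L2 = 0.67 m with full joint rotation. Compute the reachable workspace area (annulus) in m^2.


r_max = L1 + L2 = 1.0700, r_min = |L1 - L2| = 0.2700
A = pi*(r_max^2 - r_min^2) = pi*(1.1449 - 0.0729) = 3.3678

3.3678 m^2


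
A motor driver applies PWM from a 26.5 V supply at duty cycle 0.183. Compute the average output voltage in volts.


V_avg = V_supply * D = 26.5*0.183 = 4.8495

4.8495 V


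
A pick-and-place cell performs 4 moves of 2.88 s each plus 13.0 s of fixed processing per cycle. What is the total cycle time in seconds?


T = 4*2.88 + 13.0 = 24.5200

24.5200 s


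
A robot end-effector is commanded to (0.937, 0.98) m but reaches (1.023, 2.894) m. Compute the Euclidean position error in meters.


dx = 1.023 - (0.937) = 0.0860, dy = 2.894 - (0.98) = 1.9140
err = sqrt(0.007396 + 3.663396) = 1.9159

1.9159 m


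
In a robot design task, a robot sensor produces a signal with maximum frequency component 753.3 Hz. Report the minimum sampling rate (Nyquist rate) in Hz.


f_s,min = 2*f_max = 2*753.3 = 1506.6000

1506.6000 Hz


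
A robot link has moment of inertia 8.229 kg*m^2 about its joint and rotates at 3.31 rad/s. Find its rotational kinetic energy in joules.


KE = (1/2)*I*omega^2 = 0.5*8.229*3.31^2 = 45.0789

45.0789 J


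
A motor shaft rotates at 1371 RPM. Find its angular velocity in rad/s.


omega = 1371 * 2*pi/60 = 143.5708

143.5708 rad/s


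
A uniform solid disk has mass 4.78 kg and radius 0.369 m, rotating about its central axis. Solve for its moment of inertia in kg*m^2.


I = (1/2)*m*R^2 = 0.5*4.78*0.369^2 = 0.3254

0.3254 kg*m^2


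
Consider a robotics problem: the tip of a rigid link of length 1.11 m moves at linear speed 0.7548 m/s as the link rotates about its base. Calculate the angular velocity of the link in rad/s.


omega = v / L = 0.7548 / 1.11 = 0.6800

0.6800 rad/s


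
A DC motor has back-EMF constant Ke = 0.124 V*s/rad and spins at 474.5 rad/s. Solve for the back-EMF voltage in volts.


V_emf = Ke * omega = 0.124*474.5 = 58.8380

58.8380 V


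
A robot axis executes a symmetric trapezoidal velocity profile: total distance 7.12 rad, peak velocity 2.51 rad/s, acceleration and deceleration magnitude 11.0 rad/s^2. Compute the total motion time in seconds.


t_acc = v/a = 2.51/11.0 = 0.228182 s
d_acc = v^2/(2a) = 0.286368 rad (each ramp)
d_cruise = 7.12 - 2*0.286368 = 6.547264 rad
t_cruise = 6.547264/2.51 = 2.608472 s
t_total = 2*0.228182 + 2.608472 = 3.0648

3.0648 s


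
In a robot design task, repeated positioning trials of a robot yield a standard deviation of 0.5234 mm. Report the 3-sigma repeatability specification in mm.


repeatability = 3*sigma = 3*0.5234 = 1.5702

1.5702 mm


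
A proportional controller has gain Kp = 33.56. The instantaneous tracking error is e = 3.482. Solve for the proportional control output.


u_P = Kp * e = 33.56 * 3.482 = 116.8559

116.8559


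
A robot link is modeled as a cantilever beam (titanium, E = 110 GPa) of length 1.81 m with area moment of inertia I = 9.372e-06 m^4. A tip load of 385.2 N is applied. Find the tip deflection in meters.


delta = F*L^3/(3*E*I) = 385.2*1.81^3/(3*1.100e+11*9.372e-06)
      = 2284.1362332/3092760 = 7.3854e-04

7.3854e-04 m


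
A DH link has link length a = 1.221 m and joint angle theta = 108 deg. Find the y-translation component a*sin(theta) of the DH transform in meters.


a*sin(theta) = 1.221*sin(108 deg) = 1.1612

1.1612 m


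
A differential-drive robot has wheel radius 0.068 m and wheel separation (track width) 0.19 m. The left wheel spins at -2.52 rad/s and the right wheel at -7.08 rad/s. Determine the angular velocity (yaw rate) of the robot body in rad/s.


omega = r*(wR - wL)/L = 0.068*(-7.08 - (-2.52))/0.19 = -1.6320

-1.6320 rad/s


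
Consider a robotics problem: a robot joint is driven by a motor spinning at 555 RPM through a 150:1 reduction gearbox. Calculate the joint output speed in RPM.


omega_joint = omega_motor / N = 555 / 150 = 3.7000

3.7000 RPM


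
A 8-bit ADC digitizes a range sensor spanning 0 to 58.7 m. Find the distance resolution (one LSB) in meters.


res = range / 2^n = 58.7/2^8 = 58.7/256 = 0.2293

0.2293 m


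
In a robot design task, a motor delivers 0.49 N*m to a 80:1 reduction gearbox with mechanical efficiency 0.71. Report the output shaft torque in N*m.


tau_out = tau_in * N * eta = 0.49 * 80 * 0.71 = 27.8320

27.8320 N*m


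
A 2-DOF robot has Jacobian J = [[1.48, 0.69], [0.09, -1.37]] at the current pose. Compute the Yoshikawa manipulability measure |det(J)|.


det(J) = 1.48*-1.37 - (0.69)*(0.09) = -2.0897
|det(J)| = 2.0897

2.0897


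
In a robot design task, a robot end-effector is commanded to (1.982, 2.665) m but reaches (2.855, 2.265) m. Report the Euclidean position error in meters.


dx = 2.855 - (1.982) = 0.8730, dy = 2.265 - (2.665) = -0.4000
err = sqrt(0.762129 + 0.160000) = 0.9603

0.9603 m


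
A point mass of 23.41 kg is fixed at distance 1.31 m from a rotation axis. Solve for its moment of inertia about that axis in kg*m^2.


I = m*r^2 = 23.41*1.31^2 = 40.1739

40.1739 kg*m^2


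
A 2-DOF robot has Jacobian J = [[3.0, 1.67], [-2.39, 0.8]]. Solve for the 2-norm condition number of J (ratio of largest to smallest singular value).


JJ^T eigenvalues: trace(JJ^T) = 18.1410, det(JJ^T) = det(J)^2 = 40.84871569
s_max^2 = (18.1410 + sqrt(165.70101824))/2 = 15.50674538
s_min^2 = (18.1410 - sqrt(165.70101824))/2 = 2.63425462
kappa = s_max/s_min = sqrt(15.50674538/2.63425462) = 2.4262

2.4262


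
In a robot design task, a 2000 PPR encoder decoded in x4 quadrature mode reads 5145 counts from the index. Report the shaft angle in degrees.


angle = counts * 360 / (PPR*4) = 5145 * 360 / 8000 = 231.5250

231.5250 degrees


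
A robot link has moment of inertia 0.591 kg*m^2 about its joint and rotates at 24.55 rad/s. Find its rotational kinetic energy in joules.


KE = (1/2)*I*omega^2 = 0.5*0.591*24.55^2 = 178.0986

178.0986 J


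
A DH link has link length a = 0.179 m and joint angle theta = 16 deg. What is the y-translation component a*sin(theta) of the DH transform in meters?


a*sin(theta) = 0.179*sin(16 deg) = 0.0493

0.0493 m


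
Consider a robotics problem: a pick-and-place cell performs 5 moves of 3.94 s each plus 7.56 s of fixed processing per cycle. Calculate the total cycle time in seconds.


T = 5*3.94 + 7.56 = 27.2600

27.2600 s


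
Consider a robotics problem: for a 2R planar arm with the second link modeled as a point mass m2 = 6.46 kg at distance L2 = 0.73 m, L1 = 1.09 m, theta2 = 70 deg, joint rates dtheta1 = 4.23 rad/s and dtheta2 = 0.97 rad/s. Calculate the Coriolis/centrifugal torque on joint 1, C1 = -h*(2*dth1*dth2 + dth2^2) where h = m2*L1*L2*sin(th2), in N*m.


h = m2*L1*L2*sin(th2) = 6.46*1.09*0.73*sin(70 deg) = 4.830229
C1 = -h*(2*4.23*0.97 + 0.97^2) = -4.830229*9.1471 = -44.1826

-44.1826 N*m


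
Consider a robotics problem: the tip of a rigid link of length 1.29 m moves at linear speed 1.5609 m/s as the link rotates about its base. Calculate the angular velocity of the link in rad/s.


omega = v / L = 1.5609 / 1.29 = 1.2100

1.2100 rad/s


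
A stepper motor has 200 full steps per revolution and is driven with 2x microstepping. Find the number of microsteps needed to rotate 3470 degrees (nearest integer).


step_size = 360/(200*2) = 360/400 = 0.900000 deg
n = 3470/(360/400) = 3470*400/360 = 3855.5556 -> 3856

3856 steps


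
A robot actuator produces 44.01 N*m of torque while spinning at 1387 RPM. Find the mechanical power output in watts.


omega = 1387 * 2*pi/60 = 145.246300 rad/s
P = tau * omega = 44.01 * 145.246300 = 6392.2897

6392.2897 W


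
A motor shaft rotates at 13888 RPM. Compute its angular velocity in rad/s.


omega = 13888 * 2*pi/60 = 1454.3480

1454.3480 rad/s


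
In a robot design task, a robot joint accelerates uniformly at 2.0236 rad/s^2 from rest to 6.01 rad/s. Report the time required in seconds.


t = delta_omega / alpha = 6.01 / 2.0236 = 2.9700

2.9700 s


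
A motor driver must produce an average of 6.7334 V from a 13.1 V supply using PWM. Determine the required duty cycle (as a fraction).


D = V_avg/V_supply = 6.7334/13.1 = 0.5140

0.5140


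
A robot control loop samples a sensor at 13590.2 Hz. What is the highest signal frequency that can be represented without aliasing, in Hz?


f_max = f_s/2 = 13590.2/2 = 6795.1000

6795.1000 Hz


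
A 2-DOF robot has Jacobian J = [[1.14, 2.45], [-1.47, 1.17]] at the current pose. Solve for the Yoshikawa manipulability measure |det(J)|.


det(J) = 1.14*1.17 - (2.45)*(-1.47) = 4.9353
|det(J)| = 4.9353

4.9353


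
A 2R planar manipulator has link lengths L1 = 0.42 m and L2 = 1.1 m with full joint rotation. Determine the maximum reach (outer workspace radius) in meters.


r_max = L1 + L2 = 0.42 + 1.1 = 1.5200

1.5200 m


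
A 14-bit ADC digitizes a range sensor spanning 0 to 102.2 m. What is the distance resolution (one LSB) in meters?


res = range / 2^n = 102.2/2^14 = 102.2/16384 = 0.0062

0.0062 m


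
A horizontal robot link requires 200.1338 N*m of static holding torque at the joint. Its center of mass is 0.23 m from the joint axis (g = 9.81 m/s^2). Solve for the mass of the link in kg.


m = tau / (g*L) = 200.1338 / (9.81 * 0.23) = 88.7000

88.7000 kg


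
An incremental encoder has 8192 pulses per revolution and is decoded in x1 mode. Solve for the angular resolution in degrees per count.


resolution = 360 / (PPR * 1) = 360 / 8192 = 0.0439

0.0439 degrees


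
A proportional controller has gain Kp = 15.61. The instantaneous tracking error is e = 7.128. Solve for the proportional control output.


u_P = Kp * e = 15.61 * 7.128 = 111.2681

111.2681


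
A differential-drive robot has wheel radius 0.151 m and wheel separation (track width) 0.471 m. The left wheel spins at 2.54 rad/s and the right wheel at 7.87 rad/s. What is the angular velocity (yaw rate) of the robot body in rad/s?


omega = r*(wR - wL)/L = 0.151*(7.87 - (2.54))/0.471 = 1.7088

1.7088 rad/s


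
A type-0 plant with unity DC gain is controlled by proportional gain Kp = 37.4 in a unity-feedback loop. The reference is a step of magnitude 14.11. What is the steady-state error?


e_ss = R/(1 + Kp) = 14.11/(1 + 37.4) = 14.11/38.4000 = 0.3674

0.3674


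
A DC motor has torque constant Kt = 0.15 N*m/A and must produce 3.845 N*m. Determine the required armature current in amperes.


I = tau / Kt = 3.845/0.15 = 25.6333

25.6333 A


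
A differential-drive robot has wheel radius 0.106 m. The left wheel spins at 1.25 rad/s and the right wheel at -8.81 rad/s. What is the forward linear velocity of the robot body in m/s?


v = r*(wR + wL)/2 = 0.106*(-8.81 + 1.25)/2 = -0.4007

-0.4007 m/s


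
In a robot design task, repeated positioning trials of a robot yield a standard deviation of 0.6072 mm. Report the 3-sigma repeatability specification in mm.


repeatability = 3*sigma = 3*0.6072 = 1.8216

1.8216 mm


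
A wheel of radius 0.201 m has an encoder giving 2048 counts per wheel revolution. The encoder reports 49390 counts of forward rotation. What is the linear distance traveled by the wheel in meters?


revs = 49390/2048 = 24.116211
d = revs * 2*pi*r = 24.116211 * 2*pi*0.201 = 30.4569

30.4569 m


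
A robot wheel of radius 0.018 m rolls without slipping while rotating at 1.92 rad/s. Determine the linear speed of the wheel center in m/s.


v = omega * r = 1.92 * 0.018 = 0.0346

0.0346 m/s


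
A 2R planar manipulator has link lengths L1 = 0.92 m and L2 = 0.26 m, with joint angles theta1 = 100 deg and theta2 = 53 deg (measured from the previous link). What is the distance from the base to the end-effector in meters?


x = L1*cos(th1) + L2*cos(th1+th2) = -0.391418
y = L1*sin(th1) + L2*sin(th1+th2) = 1.024061
d = sqrt(x^2 + y^2) = sqrt(0.153208 + 1.048701) = 1.0963

1.0963 m


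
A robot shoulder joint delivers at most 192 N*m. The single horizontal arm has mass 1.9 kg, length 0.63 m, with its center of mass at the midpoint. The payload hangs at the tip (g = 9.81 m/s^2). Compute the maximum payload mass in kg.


tau_arm = m_arm*g*(L/2) = 1.9*9.81*0.63/2 = 5.8713 N*m
tau_payload = tau_max - tau_arm = 192 - 5.8713 = 186.1287
m_payload = tau_payload / (g*L) = 186.1287 / (9.81*0.63) = 30.1165

30.1165 kg


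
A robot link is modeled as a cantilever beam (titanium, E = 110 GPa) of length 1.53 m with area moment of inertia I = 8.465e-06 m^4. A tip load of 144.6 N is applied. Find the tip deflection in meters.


delta = F*L^3/(3*E*I) = 144.6*1.53^3/(3*1.100e+11*8.465e-06)
      = 517.8960342/2793450 = 1.8540e-04

1.8540e-04 m


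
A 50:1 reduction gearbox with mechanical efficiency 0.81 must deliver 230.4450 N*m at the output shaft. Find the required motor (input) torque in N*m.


tau_in = tau_out / (N * eta) = 230.4450 / (50 * 0.81) = 5.6900

5.6900 N*m


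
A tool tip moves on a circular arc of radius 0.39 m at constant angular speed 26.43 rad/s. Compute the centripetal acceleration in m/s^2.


a_c = omega^2 * r = 26.43^2 * 0.39 = 272.4325

272.4325 m/s^2


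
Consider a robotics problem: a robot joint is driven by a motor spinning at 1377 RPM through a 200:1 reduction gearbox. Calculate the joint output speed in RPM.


omega_joint = omega_motor / N = 1377 / 200 = 6.8850

6.8850 RPM


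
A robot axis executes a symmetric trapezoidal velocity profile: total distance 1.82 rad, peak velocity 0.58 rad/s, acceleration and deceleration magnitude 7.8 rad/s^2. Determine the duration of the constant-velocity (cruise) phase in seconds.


t_acc = v/a = 0.074359 s, d_acc = v^2/(2a) = 0.021564 rad each
d_cruise = 1.82 - 2*0.021564 = 1.776872 rad
t_cruise = d_cruise/v = 1.776872/0.58 = 3.0636

3.0636 s


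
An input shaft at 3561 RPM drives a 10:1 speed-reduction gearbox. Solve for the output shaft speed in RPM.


omega_out = omega_in / N = 3561 / 10 = 356.1000

356.1000 RPM


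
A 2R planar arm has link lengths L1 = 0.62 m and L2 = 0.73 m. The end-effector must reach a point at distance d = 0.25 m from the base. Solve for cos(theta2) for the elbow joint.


cos(th2) = (d^2 - L1^2 - L2^2)/(2*L1*L2) = (0.25^2 - 0.62^2 - 0.73^2)/(2*0.62*0.73) = -0.9443

-0.9443


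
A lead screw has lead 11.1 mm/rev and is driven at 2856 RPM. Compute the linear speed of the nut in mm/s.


v = lead * (RPM/60) = 11.1*2856/60 = 528.3600

528.3600 mm/s


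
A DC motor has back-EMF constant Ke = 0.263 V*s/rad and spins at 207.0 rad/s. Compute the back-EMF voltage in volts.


V_emf = Ke * omega = 0.263*207.0 = 54.4410

54.4410 V


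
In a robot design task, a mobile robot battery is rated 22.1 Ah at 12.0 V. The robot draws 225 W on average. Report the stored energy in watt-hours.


E = capacity * V = 22.1*12.0 = 265.2000

265.2000 Wh


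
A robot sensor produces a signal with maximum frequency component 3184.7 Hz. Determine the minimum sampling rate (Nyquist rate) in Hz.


f_s,min = 2*f_max = 2*3184.7 = 6369.4000

6369.4000 Hz


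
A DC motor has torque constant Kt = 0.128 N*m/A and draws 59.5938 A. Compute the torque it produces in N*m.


tau = Kt * I = 0.128*59.5938 = 7.6280

7.6280 N*m


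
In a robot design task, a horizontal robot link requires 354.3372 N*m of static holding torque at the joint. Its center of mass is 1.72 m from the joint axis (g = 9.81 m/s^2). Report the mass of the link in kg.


m = tau / (g*L) = 354.3372 / (9.81 * 1.72) = 21.0000

21.0000 kg


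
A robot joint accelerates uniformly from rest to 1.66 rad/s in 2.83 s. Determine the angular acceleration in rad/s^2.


alpha = delta_omega / t = 1.66 / 2.83 = 0.5866

0.5866 rad/s^2


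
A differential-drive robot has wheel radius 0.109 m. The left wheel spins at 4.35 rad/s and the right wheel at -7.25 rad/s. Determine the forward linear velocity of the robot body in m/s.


v = r*(wR + wL)/2 = 0.109*(-7.25 + 4.35)/2 = -0.1581

-0.1581 m/s


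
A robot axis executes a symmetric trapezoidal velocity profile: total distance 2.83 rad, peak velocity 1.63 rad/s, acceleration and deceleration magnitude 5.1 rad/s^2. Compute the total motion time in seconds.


t_acc = v/a = 1.63/5.1 = 0.319608 s
d_acc = v^2/(2a) = 0.260480 rad (each ramp)
d_cruise = 2.83 - 2*0.260480 = 2.309040 rad
t_cruise = 2.309040/1.63 = 1.416589 s
t_total = 2*0.319608 + 1.416589 = 2.0558

2.0558 s


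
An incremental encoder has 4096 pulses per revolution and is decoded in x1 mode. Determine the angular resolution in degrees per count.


resolution = 360 / (PPR * 1) = 360 / 4096 = 0.0879

0.0879 degrees


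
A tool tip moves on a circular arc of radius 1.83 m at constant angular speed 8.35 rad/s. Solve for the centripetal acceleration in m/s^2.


a_c = omega^2 * r = 8.35^2 * 1.83 = 127.5922

127.5922 m/s^2


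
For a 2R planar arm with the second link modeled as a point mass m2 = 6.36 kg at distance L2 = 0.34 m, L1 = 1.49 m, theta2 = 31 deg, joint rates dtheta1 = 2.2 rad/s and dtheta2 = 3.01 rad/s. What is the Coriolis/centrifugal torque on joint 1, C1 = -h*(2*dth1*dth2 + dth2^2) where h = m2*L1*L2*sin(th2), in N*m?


h = m2*L1*L2*sin(th2) = 6.36*1.49*0.34*sin(31 deg) = 1.659440
C1 = -h*(2*2.2*3.01 + 3.01^2) = -1.659440*22.3041 = -37.0123

-37.0123 N*m


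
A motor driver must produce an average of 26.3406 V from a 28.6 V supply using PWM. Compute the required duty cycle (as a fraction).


D = V_avg/V_supply = 26.3406/28.6 = 0.9210

0.9210


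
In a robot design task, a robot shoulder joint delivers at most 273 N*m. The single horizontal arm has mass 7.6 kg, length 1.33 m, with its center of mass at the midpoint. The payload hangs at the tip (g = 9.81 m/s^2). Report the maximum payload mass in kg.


tau_arm = m_arm*g*(L/2) = 7.6*9.81*1.33/2 = 49.5797 N*m
tau_payload = tau_max - tau_arm = 273 - 49.5797 = 223.4203
m_payload = tau_payload / (g*L) = 223.4203 / (9.81*1.33) = 17.1239

17.1239 kg


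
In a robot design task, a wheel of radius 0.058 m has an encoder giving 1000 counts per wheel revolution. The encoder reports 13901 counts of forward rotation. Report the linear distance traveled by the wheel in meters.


revs = 13901/1000 = 13.901000
d = revs * 2*pi*r = 13.901000 * 2*pi*0.058 = 5.0659

5.0659 m


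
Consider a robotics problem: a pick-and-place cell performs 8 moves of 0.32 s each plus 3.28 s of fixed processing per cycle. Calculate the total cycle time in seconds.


T = 8*0.32 + 3.28 = 5.8400

5.8400 s


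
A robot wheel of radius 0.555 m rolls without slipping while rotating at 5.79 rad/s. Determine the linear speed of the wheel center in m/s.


v = omega * r = 5.79 * 0.555 = 3.2135

3.2135 m/s


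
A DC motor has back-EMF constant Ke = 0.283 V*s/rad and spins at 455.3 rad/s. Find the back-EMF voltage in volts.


V_emf = Ke * omega = 0.283*455.3 = 128.8499

128.8499 V


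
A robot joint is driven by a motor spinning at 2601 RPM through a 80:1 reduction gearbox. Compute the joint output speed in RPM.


omega_joint = omega_motor / N = 2601 / 80 = 32.5125

32.5125 RPM


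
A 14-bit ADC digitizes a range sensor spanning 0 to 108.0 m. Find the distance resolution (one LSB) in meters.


res = range / 2^n = 108.0/2^14 = 108.0/16384 = 0.0066

0.0066 m


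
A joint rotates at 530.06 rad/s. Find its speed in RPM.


RPM = 530.06 * 60/(2*pi) = 5061.7001

5061.7001 RPM


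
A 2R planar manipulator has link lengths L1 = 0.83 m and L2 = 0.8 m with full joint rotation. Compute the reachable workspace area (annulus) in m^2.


r_max = L1 + L2 = 1.6300, r_min = |L1 - L2| = 0.0300
A = pi*(r_max^2 - r_min^2) = pi*(2.6569 - 0.0009) = 8.3441

8.3441 m^2


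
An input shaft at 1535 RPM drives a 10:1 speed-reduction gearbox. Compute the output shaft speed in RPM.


omega_out = omega_in / N = 1535 / 10 = 153.5000

153.5000 RPM


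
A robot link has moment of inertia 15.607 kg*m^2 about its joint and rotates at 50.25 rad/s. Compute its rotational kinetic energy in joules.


KE = (1/2)*I*omega^2 = 0.5*15.607*50.25^2 = 19704.3252

19704.3252 J


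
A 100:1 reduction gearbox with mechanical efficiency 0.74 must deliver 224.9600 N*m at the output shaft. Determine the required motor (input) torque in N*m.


tau_in = tau_out / (N * eta) = 224.9600 / (100 * 0.74) = 3.0400

3.0400 N*m


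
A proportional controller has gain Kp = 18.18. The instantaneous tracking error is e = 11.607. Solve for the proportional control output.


u_P = Kp * e = 18.18 * 11.607 = 211.0153

211.0153


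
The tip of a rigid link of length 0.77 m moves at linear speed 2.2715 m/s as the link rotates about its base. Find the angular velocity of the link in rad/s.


omega = v / L = 2.2715 / 0.77 = 2.9500

2.9500 rad/s


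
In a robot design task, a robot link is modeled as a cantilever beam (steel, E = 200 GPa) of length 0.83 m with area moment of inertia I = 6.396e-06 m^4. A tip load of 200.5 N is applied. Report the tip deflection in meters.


delta = F*L^3/(3*E*I) = 200.5*0.83^3/(3*2.000e+11*6.396e-06)
      = 114.6432935/3837600 = 2.9874e-05

2.9874e-05 m


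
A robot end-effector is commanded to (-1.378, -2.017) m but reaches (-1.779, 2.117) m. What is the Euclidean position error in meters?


dx = -1.779 - (-1.378) = -0.4010, dy = 2.117 - (-2.017) = 4.1340
err = sqrt(0.160801 + 17.089956) = 4.1534

4.1534 m


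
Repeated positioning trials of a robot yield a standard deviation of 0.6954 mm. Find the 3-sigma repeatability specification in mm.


repeatability = 3*sigma = 3*0.6954 = 2.0862

2.0862 mm


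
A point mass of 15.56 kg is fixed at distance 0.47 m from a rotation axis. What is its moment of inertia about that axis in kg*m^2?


I = m*r^2 = 15.56*0.47^2 = 3.4372

3.4372 kg*m^2


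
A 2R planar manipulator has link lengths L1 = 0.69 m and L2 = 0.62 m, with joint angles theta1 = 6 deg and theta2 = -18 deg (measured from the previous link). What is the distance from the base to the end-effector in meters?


x = L1*cos(th1) + L2*cos(th1+th2) = 1.292672
y = L1*sin(th1) + L2*sin(th1+th2) = -0.056781
d = sqrt(x^2 + y^2) = sqrt(1.671001 + 0.003224) = 1.2939

1.2939 m


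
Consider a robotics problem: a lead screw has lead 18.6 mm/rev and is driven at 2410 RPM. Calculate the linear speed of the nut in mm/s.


v = lead * (RPM/60) = 18.6*2410/60 = 747.1000

747.1000 mm/s


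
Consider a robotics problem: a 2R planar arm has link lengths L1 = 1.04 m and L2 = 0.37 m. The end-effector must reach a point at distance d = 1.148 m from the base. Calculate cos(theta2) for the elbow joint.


cos(th2) = (d^2 - L1^2 - L2^2)/(2*L1*L2) = (1.148^2 - 1.04^2 - 0.37^2)/(2*1.04*0.37) = 0.1292

0.1292


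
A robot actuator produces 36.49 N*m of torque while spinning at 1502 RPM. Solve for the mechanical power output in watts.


omega = 1502 * 2*pi/60 = 157.289072 rad/s
P = tau * omega = 36.49 * 157.289072 = 5739.4782

5739.4782 W


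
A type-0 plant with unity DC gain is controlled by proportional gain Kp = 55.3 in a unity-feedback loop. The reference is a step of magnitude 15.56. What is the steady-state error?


e_ss = R/(1 + Kp) = 15.56/(1 + 55.3) = 15.56/56.3000 = 0.2764

0.2764


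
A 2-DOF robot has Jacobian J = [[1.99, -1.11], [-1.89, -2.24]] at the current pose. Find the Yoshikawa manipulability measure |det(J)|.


det(J) = 1.99*-2.24 - (-1.11)*(-1.89) = -6.5555
|det(J)| = 6.5555

6.5555


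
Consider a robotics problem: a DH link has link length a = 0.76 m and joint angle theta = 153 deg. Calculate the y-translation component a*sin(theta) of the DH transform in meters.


a*sin(theta) = 0.76*sin(153 deg) = 0.3450

0.3450 m


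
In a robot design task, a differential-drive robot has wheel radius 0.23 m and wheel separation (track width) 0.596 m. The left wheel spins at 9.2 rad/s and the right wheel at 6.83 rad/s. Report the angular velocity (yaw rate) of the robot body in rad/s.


omega = r*(wR - wL)/L = 0.23*(6.83 - (9.2))/0.596 = -0.9146

-0.9146 rad/s


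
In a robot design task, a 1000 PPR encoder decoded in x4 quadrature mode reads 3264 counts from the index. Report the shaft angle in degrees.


angle = counts * 360 / (PPR*4) = 3264 * 360 / 4000 = 293.7600

293.7600 degrees


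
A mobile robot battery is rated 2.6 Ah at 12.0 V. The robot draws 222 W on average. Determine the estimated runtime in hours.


E = 2.6*12.0 = 31.2000 Wh
t = E/P = 31.2000/222 = 0.1405

0.1405 hours


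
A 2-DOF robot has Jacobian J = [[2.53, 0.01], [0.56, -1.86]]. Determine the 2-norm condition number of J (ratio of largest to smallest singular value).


JJ^T eigenvalues: trace(JJ^T) = 10.1742, det(JJ^T) = det(J)^2 = 22.19728996
s_max^2 = (10.1742 + sqrt(14.72518580))/2 = 7.00577049
s_min^2 = (10.1742 - sqrt(14.72518580))/2 = 3.16842951
kappa = s_max/s_min = sqrt(7.00577049/3.16842951) = 1.4870

1.4870


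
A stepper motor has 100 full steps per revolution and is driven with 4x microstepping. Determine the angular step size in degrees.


step = 360/(100*4) = 360/400 = 0.9000

0.9000 degrees


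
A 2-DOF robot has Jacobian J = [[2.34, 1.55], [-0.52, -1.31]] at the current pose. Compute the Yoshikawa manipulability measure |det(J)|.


det(J) = 2.34*-1.31 - (1.55)*(-0.52) = -2.2594
|det(J)| = 2.2594

2.2594


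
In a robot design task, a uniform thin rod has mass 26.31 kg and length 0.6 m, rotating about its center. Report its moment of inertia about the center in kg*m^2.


I = (1/12)*m*L^2 = (1/12)*26.31*0.6^2 = 0.7893

0.7893 kg*m^2


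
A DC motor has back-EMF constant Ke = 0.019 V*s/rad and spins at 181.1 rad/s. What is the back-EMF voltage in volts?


V_emf = Ke * omega = 0.019*181.1 = 3.4409

3.4409 V


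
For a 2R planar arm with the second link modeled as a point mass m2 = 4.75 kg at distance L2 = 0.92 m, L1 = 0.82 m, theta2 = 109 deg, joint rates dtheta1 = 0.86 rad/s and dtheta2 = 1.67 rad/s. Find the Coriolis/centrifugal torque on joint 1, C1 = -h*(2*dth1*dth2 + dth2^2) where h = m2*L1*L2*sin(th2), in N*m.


h = m2*L1*L2*sin(th2) = 4.75*0.82*0.92*sin(109 deg) = 3.388171
C1 = -h*(2*0.86*1.67 + 1.67^2) = -3.388171*5.6613 = -19.1815

-19.1815 N*m


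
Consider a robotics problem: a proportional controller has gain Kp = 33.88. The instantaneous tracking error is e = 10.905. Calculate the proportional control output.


u_P = Kp * e = 33.88 * 10.905 = 369.4614

369.4614


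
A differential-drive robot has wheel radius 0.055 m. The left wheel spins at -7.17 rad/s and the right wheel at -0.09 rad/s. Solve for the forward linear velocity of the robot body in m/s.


v = r*(wR + wL)/2 = 0.055*(-0.09 + -7.17)/2 = -0.1996

-0.1996 m/s


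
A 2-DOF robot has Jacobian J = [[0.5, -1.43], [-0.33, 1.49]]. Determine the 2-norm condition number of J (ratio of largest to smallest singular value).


JJ^T eigenvalues: trace(JJ^T) = 4.6239, det(JJ^T) = det(J)^2 = 0.07458361
s_max^2 = (4.6239 + sqrt(21.08211677))/2 = 4.60771331
s_min^2 = (4.6239 - sqrt(21.08211677))/2 = 0.01618669
kappa = s_max/s_min = sqrt(4.60771331/0.01618669) = 16.8719

16.8719


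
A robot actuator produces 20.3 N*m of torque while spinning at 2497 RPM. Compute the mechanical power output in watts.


omega = 2497 * 2*pi/60 = 261.485229 rad/s
P = tau * omega = 20.3 * 261.485229 = 5308.1501

5308.1501 W


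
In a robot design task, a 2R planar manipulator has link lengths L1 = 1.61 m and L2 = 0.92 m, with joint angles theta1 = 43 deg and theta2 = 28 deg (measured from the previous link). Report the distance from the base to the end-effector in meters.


x = L1*cos(th1) + L2*cos(th1+th2) = 1.477002
y = L1*sin(th1) + L2*sin(th1+th2) = 1.967894
d = sqrt(x^2 + y^2) = sqrt(2.181535 + 3.872607) = 2.4605

2.4605 m


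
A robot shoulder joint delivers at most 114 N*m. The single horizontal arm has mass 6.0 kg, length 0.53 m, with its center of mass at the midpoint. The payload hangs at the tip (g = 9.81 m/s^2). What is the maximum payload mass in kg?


tau_arm = m_arm*g*(L/2) = 6.0*9.81*0.53/2 = 15.5979 N*m
tau_payload = tau_max - tau_arm = 114 - 15.5979 = 98.4021
m_payload = tau_payload / (g*L) = 98.4021 / (9.81*0.53) = 18.9260

18.9260 kg


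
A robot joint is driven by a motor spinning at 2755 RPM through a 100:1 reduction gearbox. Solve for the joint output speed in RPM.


omega_joint = omega_motor / N = 2755 / 100 = 27.5500

27.5500 RPM


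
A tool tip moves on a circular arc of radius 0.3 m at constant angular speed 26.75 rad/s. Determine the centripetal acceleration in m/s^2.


a_c = omega^2 * r = 26.75^2 * 0.3 = 214.6687

214.6687 m/s^2


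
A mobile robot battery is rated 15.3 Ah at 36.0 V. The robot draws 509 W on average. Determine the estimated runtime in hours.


E = 15.3*36.0 = 550.8000 Wh
t = E/P = 550.8000/509 = 1.0821

1.0821 hours


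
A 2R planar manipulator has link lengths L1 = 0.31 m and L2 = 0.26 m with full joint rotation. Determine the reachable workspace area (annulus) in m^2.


r_max = L1 + L2 = 0.5700, r_min = |L1 - L2| = 0.0500
A = pi*(r_max^2 - r_min^2) = pi*(0.3249 - 0.0025) = 1.0128

1.0128 m^2
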